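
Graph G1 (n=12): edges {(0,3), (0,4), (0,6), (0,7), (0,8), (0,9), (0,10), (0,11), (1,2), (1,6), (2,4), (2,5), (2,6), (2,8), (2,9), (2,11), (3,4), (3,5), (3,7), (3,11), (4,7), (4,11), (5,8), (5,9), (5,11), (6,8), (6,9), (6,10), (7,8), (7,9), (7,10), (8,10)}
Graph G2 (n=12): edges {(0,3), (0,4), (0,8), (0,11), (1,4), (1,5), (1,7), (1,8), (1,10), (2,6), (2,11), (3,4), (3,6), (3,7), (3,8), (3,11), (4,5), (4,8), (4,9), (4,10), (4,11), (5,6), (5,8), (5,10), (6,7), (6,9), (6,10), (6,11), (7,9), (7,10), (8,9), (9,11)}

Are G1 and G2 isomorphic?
Yes, isomorphic

The graphs are isomorphic.
One valid mapping φ: V(G1) → V(G2): 0→4, 1→2, 2→6, 3→1, 4→5, 5→7, 6→11, 7→8, 8→3, 9→9, 10→0, 11→10

Verify φ preserves adjacency — for each edge of G1, its image is an edge of G2:
  (0,3) → (φ(0),φ(3)) = (1,4) ∈ E(G2) ✓
  (0,4) → (φ(0),φ(4)) = (4,5) ∈ E(G2) ✓
  (0,6) → (φ(0),φ(6)) = (4,11) ∈ E(G2) ✓
  (0,7) → (φ(0),φ(7)) = (4,8) ∈ E(G2) ✓
  (0,8) → (φ(0),φ(8)) = (3,4) ∈ E(G2) ✓
  (0,9) → (φ(0),φ(9)) = (4,9) ∈ E(G2) ✓
  (0,10) → (φ(0),φ(10)) = (0,4) ∈ E(G2) ✓
  (0,11) → (φ(0),φ(11)) = (4,10) ∈ E(G2) ✓
  (1,2) → (φ(1),φ(2)) = (2,6) ∈ E(G2) ✓
  (1,6) → (φ(1),φ(6)) = (2,11) ∈ E(G2) ✓
  (2,4) → (φ(2),φ(4)) = (5,6) ∈ E(G2) ✓
  (2,5) → (φ(2),φ(5)) = (6,7) ∈ E(G2) ✓
  (2,6) → (φ(2),φ(6)) = (6,11) ∈ E(G2) ✓
  (2,8) → (φ(2),φ(8)) = (3,6) ∈ E(G2) ✓
  (2,9) → (φ(2),φ(9)) = (6,9) ∈ E(G2) ✓
  (2,11) → (φ(2),φ(11)) = (6,10) ∈ E(G2) ✓
  (3,4) → (φ(3),φ(4)) = (1,5) ∈ E(G2) ✓
  (3,5) → (φ(3),φ(5)) = (1,7) ∈ E(G2) ✓
  (3,7) → (φ(3),φ(7)) = (1,8) ∈ E(G2) ✓
  (3,11) → (φ(3),φ(11)) = (1,10) ∈ E(G2) ✓
  (4,7) → (φ(4),φ(7)) = (5,8) ∈ E(G2) ✓
  (4,11) → (φ(4),φ(11)) = (5,10) ∈ E(G2) ✓
  (5,8) → (φ(5),φ(8)) = (3,7) ∈ E(G2) ✓
  (5,9) → (φ(5),φ(9)) = (7,9) ∈ E(G2) ✓
  (5,11) → (φ(5),φ(11)) = (7,10) ∈ E(G2) ✓
  (6,8) → (φ(6),φ(8)) = (3,11) ∈ E(G2) ✓
  (6,9) → (φ(6),φ(9)) = (9,11) ∈ E(G2) ✓
  (6,10) → (φ(6),φ(10)) = (0,11) ∈ E(G2) ✓
  (7,8) → (φ(7),φ(8)) = (3,8) ∈ E(G2) ✓
  (7,9) → (φ(7),φ(9)) = (8,9) ∈ E(G2) ✓
  (7,10) → (φ(7),φ(10)) = (0,8) ∈ E(G2) ✓
  (8,10) → (φ(8),φ(10)) = (0,3) ∈ E(G2) ✓
All 32 edges of G1 map to edges of G2, and |E(G1)| = |E(G2)| = 32, so φ is a bijection on edges as well as vertices. Hence G1 ≅ G2.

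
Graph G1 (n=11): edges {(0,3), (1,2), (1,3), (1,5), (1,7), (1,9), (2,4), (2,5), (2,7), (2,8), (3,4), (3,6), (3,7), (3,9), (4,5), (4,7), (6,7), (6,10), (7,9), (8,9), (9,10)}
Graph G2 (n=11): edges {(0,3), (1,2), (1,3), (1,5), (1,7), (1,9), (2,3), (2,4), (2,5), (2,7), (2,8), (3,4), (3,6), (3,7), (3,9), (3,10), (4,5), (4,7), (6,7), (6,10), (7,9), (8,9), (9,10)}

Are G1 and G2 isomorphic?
No, not isomorphic

The graphs are NOT isomorphic.

Counting edges: G1 has 21 edge(s); G2 has 23 edge(s).
Edge count is an isomorphism invariant (a bijection on vertices induces a bijection on edges), so differing edge counts rule out isomorphism.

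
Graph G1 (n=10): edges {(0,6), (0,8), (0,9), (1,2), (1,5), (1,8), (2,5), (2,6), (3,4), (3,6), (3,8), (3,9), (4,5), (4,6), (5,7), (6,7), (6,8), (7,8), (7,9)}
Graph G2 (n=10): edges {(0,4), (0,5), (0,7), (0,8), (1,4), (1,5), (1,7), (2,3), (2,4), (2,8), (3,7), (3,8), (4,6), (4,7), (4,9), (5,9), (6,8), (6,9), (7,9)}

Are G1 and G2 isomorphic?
Yes, isomorphic

The graphs are isomorphic.
One valid mapping φ: V(G1) → V(G2): 0→1, 1→3, 2→2, 3→9, 4→6, 5→8, 6→4, 7→0, 8→7, 9→5

Verify φ preserves adjacency — for each edge of G1, its image is an edge of G2:
  (0,6) → (φ(0),φ(6)) = (1,4) ∈ E(G2) ✓
  (0,8) → (φ(0),φ(8)) = (1,7) ∈ E(G2) ✓
  (0,9) → (φ(0),φ(9)) = (1,5) ∈ E(G2) ✓
  (1,2) → (φ(1),φ(2)) = (2,3) ∈ E(G2) ✓
  (1,5) → (φ(1),φ(5)) = (3,8) ∈ E(G2) ✓
  (1,8) → (φ(1),φ(8)) = (3,7) ∈ E(G2) ✓
  (2,5) → (φ(2),φ(5)) = (2,8) ∈ E(G2) ✓
  (2,6) → (φ(2),φ(6)) = (2,4) ∈ E(G2) ✓
  (3,4) → (φ(3),φ(4)) = (6,9) ∈ E(G2) ✓
  (3,6) → (φ(3),φ(6)) = (4,9) ∈ E(G2) ✓
  (3,8) → (φ(3),φ(8)) = (7,9) ∈ E(G2) ✓
  (3,9) → (φ(3),φ(9)) = (5,9) ∈ E(G2) ✓
  (4,5) → (φ(4),φ(5)) = (6,8) ∈ E(G2) ✓
  (4,6) → (φ(4),φ(6)) = (4,6) ∈ E(G2) ✓
  (5,7) → (φ(5),φ(7)) = (0,8) ∈ E(G2) ✓
  (6,7) → (φ(6),φ(7)) = (0,4) ∈ E(G2) ✓
  (6,8) → (φ(6),φ(8)) = (4,7) ∈ E(G2) ✓
  (7,8) → (φ(7),φ(8)) = (0,7) ∈ E(G2) ✓
  (7,9) → (φ(7),φ(9)) = (0,5) ∈ E(G2) ✓
All 19 edges of G1 map to edges of G2, and |E(G1)| = |E(G2)| = 19, so φ is a bijection on edges as well as vertices. Hence G1 ≅ G2.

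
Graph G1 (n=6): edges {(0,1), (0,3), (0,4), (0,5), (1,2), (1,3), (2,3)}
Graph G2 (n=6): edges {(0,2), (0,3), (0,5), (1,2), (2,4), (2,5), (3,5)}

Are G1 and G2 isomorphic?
Yes, isomorphic

The graphs are isomorphic.
One valid mapping φ: V(G1) → V(G2): 0→2, 1→5, 2→3, 3→0, 4→4, 5→1

Verify φ preserves adjacency — for each edge of G1, its image is an edge of G2:
  (0,1) → (φ(0),φ(1)) = (2,5) ∈ E(G2) ✓
  (0,3) → (φ(0),φ(3)) = (0,2) ∈ E(G2) ✓
  (0,4) → (φ(0),φ(4)) = (2,4) ∈ E(G2) ✓
  (0,5) → (φ(0),φ(5)) = (1,2) ∈ E(G2) ✓
  (1,2) → (φ(1),φ(2)) = (3,5) ∈ E(G2) ✓
  (1,3) → (φ(1),φ(3)) = (0,5) ∈ E(G2) ✓
  (2,3) → (φ(2),φ(3)) = (0,3) ∈ E(G2) ✓
All 7 edges of G1 map to edges of G2, and |E(G1)| = |E(G2)| = 7, so φ is a bijection on edges as well as vertices. Hence G1 ≅ G2.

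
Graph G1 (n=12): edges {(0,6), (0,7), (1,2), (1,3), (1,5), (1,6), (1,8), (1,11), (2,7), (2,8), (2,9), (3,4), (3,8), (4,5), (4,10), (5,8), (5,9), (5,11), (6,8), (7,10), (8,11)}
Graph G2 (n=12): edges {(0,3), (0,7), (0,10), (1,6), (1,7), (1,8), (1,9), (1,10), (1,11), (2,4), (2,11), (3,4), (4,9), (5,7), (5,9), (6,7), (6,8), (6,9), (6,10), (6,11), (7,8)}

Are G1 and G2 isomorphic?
Yes, isomorphic

The graphs are isomorphic.
One valid mapping φ: V(G1) → V(G2): 0→2, 1→1, 2→9, 3→10, 4→0, 5→7, 6→11, 7→4, 8→6, 9→5, 10→3, 11→8

Verify φ preserves adjacency — for each edge of G1, its image is an edge of G2:
  (0,6) → (φ(0),φ(6)) = (2,11) ∈ E(G2) ✓
  (0,7) → (φ(0),φ(7)) = (2,4) ∈ E(G2) ✓
  (1,2) → (φ(1),φ(2)) = (1,9) ∈ E(G2) ✓
  (1,3) → (φ(1),φ(3)) = (1,10) ∈ E(G2) ✓
  (1,5) → (φ(1),φ(5)) = (1,7) ∈ E(G2) ✓
  (1,6) → (φ(1),φ(6)) = (1,11) ∈ E(G2) ✓
  (1,8) → (φ(1),φ(8)) = (1,6) ∈ E(G2) ✓
  (1,11) → (φ(1),φ(11)) = (1,8) ∈ E(G2) ✓
  (2,7) → (φ(2),φ(7)) = (4,9) ∈ E(G2) ✓
  (2,8) → (φ(2),φ(8)) = (6,9) ∈ E(G2) ✓
  (2,9) → (φ(2),φ(9)) = (5,9) ∈ E(G2) ✓
  (3,4) → (φ(3),φ(4)) = (0,10) ∈ E(G2) ✓
  (3,8) → (φ(3),φ(8)) = (6,10) ∈ E(G2) ✓
  (4,5) → (φ(4),φ(5)) = (0,7) ∈ E(G2) ✓
  (4,10) → (φ(4),φ(10)) = (0,3) ∈ E(G2) ✓
  (5,8) → (φ(5),φ(8)) = (6,7) ∈ E(G2) ✓
  (5,9) → (φ(5),φ(9)) = (5,7) ∈ E(G2) ✓
  (5,11) → (φ(5),φ(11)) = (7,8) ∈ E(G2) ✓
  (6,8) → (φ(6),φ(8)) = (6,11) ∈ E(G2) ✓
  (7,10) → (φ(7),φ(10)) = (3,4) ∈ E(G2) ✓
  (8,11) → (φ(8),φ(11)) = (6,8) ∈ E(G2) ✓
All 21 edges of G1 map to edges of G2, and |E(G1)| = |E(G2)| = 21, so φ is a bijection on edges as well as vertices. Hence G1 ≅ G2.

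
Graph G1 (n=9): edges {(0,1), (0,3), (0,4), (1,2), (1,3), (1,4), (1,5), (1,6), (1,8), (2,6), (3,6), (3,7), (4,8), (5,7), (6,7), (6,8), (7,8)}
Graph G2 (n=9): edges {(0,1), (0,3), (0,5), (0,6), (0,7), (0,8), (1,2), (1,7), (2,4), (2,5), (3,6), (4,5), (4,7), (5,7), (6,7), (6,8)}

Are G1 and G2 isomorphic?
No, not isomorphic

The graphs are NOT isomorphic.

Degrees in G1: deg(0)=3, deg(1)=7, deg(2)=2, deg(3)=4, deg(4)=3, deg(5)=2, deg(6)=5, deg(7)=4, deg(8)=4.
Sorted degree sequence of G1: [7, 5, 4, 4, 4, 3, 3, 2, 2].
Degrees in G2: deg(0)=6, deg(1)=3, deg(2)=3, deg(3)=2, deg(4)=3, deg(5)=4, deg(6)=4, deg(7)=5, deg(8)=2.
Sorted degree sequence of G2: [6, 5, 4, 4, 3, 3, 3, 2, 2].
The (sorted) degree sequence is an isomorphism invariant, so since G1 and G2 have different degree sequences they cannot be isomorphic.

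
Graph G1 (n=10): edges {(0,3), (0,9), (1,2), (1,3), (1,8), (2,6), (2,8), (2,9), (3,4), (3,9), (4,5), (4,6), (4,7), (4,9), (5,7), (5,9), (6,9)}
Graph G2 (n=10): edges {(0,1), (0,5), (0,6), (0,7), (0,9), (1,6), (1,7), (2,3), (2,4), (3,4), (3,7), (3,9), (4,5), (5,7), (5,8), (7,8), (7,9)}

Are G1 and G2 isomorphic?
Yes, isomorphic

The graphs are isomorphic.
One valid mapping φ: V(G1) → V(G2): 0→8, 1→4, 2→3, 3→5, 4→0, 5→1, 6→9, 7→6, 8→2, 9→7

Verify φ preserves adjacency — for each edge of G1, its image is an edge of G2:
  (0,3) → (φ(0),φ(3)) = (5,8) ∈ E(G2) ✓
  (0,9) → (φ(0),φ(9)) = (7,8) ∈ E(G2) ✓
  (1,2) → (φ(1),φ(2)) = (3,4) ∈ E(G2) ✓
  (1,3) → (φ(1),φ(3)) = (4,5) ∈ E(G2) ✓
  (1,8) → (φ(1),φ(8)) = (2,4) ∈ E(G2) ✓
  (2,6) → (φ(2),φ(6)) = (3,9) ∈ E(G2) ✓
  (2,8) → (φ(2),φ(8)) = (2,3) ∈ E(G2) ✓
  (2,9) → (φ(2),φ(9)) = (3,7) ∈ E(G2) ✓
  (3,4) → (φ(3),φ(4)) = (0,5) ∈ E(G2) ✓
  (3,9) → (φ(3),φ(9)) = (5,7) ∈ E(G2) ✓
  (4,5) → (φ(4),φ(5)) = (0,1) ∈ E(G2) ✓
  (4,6) → (φ(4),φ(6)) = (0,9) ∈ E(G2) ✓
  (4,7) → (φ(4),φ(7)) = (0,6) ∈ E(G2) ✓
  (4,9) → (φ(4),φ(9)) = (0,7) ∈ E(G2) ✓
  (5,7) → (φ(5),φ(7)) = (1,6) ∈ E(G2) ✓
  (5,9) → (φ(5),φ(9)) = (1,7) ∈ E(G2) ✓
  (6,9) → (φ(6),φ(9)) = (7,9) ∈ E(G2) ✓
All 17 edges of G1 map to edges of G2, and |E(G1)| = |E(G2)| = 17, so φ is a bijection on edges as well as vertices. Hence G1 ≅ G2.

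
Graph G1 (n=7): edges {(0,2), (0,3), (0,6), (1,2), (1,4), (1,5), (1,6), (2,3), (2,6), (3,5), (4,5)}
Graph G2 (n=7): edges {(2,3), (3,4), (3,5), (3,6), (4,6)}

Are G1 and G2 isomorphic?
No, not isomorphic

The graphs are NOT isomorphic.

Degrees in G1: deg(0)=3, deg(1)=4, deg(2)=4, deg(3)=3, deg(4)=2, deg(5)=3, deg(6)=3.
Sorted degree sequence of G1: [4, 4, 3, 3, 3, 3, 2].
Degrees in G2: deg(0)=0, deg(1)=0, deg(2)=1, deg(3)=4, deg(4)=2, deg(5)=1, deg(6)=2.
Sorted degree sequence of G2: [4, 2, 2, 1, 1, 0, 0].
The (sorted) degree sequence is an isomorphism invariant, so since G1 and G2 have different degree sequences they cannot be isomorphic.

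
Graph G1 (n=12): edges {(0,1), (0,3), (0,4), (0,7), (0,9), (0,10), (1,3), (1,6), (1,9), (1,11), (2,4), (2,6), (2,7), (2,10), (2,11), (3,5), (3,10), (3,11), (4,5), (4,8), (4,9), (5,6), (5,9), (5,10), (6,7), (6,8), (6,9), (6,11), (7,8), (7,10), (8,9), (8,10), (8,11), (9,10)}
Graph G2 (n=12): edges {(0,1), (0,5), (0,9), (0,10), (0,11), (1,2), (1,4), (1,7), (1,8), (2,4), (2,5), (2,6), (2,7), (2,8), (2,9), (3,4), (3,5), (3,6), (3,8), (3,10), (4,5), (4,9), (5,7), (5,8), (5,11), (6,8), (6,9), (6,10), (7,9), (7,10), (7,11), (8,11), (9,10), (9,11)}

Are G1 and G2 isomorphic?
Yes, isomorphic

The graphs are isomorphic.
One valid mapping φ: V(G1) → V(G2): 0→8, 1→6, 2→0, 3→3, 4→1, 5→4, 6→9, 7→11, 8→7, 9→2, 10→5, 11→10

Verify φ preserves adjacency — for each edge of G1, its image is an edge of G2:
  (0,1) → (φ(0),φ(1)) = (6,8) ∈ E(G2) ✓
  (0,3) → (φ(0),φ(3)) = (3,8) ∈ E(G2) ✓
  (0,4) → (φ(0),φ(4)) = (1,8) ∈ E(G2) ✓
  (0,7) → (φ(0),φ(7)) = (8,11) ∈ E(G2) ✓
  (0,9) → (φ(0),φ(9)) = (2,8) ∈ E(G2) ✓
  (0,10) → (φ(0),φ(10)) = (5,8) ∈ E(G2) ✓
  (1,3) → (φ(1),φ(3)) = (3,6) ∈ E(G2) ✓
  (1,6) → (φ(1),φ(6)) = (6,9) ∈ E(G2) ✓
  (1,9) → (φ(1),φ(9)) = (2,6) ∈ E(G2) ✓
  (1,11) → (φ(1),φ(11)) = (6,10) ∈ E(G2) ✓
  (2,4) → (φ(2),φ(4)) = (0,1) ∈ E(G2) ✓
  (2,6) → (φ(2),φ(6)) = (0,9) ∈ E(G2) ✓
  (2,7) → (φ(2),φ(7)) = (0,11) ∈ E(G2) ✓
  (2,10) → (φ(2),φ(10)) = (0,5) ∈ E(G2) ✓
  (2,11) → (φ(2),φ(11)) = (0,10) ∈ E(G2) ✓
  (3,5) → (φ(3),φ(5)) = (3,4) ∈ E(G2) ✓
  (3,10) → (φ(3),φ(10)) = (3,5) ∈ E(G2) ✓
  (3,11) → (φ(3),φ(11)) = (3,10) ∈ E(G2) ✓
  (4,5) → (φ(4),φ(5)) = (1,4) ∈ E(G2) ✓
  (4,8) → (φ(4),φ(8)) = (1,7) ∈ E(G2) ✓
  (4,9) → (φ(4),φ(9)) = (1,2) ∈ E(G2) ✓
  (5,6) → (φ(5),φ(6)) = (4,9) ∈ E(G2) ✓
  (5,9) → (φ(5),φ(9)) = (2,4) ∈ E(G2) ✓
  (5,10) → (φ(5),φ(10)) = (4,5) ∈ E(G2) ✓
  (6,7) → (φ(6),φ(7)) = (9,11) ∈ E(G2) ✓
  (6,8) → (φ(6),φ(8)) = (7,9) ∈ E(G2) ✓
  (6,9) → (φ(6),φ(9)) = (2,9) ∈ E(G2) ✓
  (6,11) → (φ(6),φ(11)) = (9,10) ∈ E(G2) ✓
  (7,8) → (φ(7),φ(8)) = (7,11) ∈ E(G2) ✓
  (7,10) → (φ(7),φ(10)) = (5,11) ∈ E(G2) ✓
  (8,9) → (φ(8),φ(9)) = (2,7) ∈ E(G2) ✓
  (8,10) → (φ(8),φ(10)) = (5,7) ∈ E(G2) ✓
  (8,11) → (φ(8),φ(11)) = (7,10) ∈ E(G2) ✓
  (9,10) → (φ(9),φ(10)) = (2,5) ∈ E(G2) ✓
All 34 edges of G1 map to edges of G2, and |E(G1)| = |E(G2)| = 34, so φ is a bijection on edges as well as vertices. Hence G1 ≅ G2.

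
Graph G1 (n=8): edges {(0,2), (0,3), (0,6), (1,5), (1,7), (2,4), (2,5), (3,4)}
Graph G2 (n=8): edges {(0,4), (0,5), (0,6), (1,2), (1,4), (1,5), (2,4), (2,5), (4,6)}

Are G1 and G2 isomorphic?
No, not isomorphic

The graphs are NOT isomorphic.

Counting triangles (3-cliques): G1 has 0, G2 has 3.
Triangle count is an isomorphism invariant, so differing triangle counts rule out isomorphism.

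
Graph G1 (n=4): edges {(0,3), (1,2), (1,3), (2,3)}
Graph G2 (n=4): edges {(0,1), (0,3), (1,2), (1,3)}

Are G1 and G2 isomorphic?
Yes, isomorphic

The graphs are isomorphic.
One valid mapping φ: V(G1) → V(G2): 0→2, 1→3, 2→0, 3→1

Verify φ preserves adjacency — for each edge of G1, its image is an edge of G2:
  (0,3) → (φ(0),φ(3)) = (1,2) ∈ E(G2) ✓
  (1,2) → (φ(1),φ(2)) = (0,3) ∈ E(G2) ✓
  (1,3) → (φ(1),φ(3)) = (1,3) ∈ E(G2) ✓
  (2,3) → (φ(2),φ(3)) = (0,1) ∈ E(G2) ✓
All 4 edges of G1 map to edges of G2, and |E(G1)| = |E(G2)| = 4, so φ is a bijection on edges as well as vertices. Hence G1 ≅ G2.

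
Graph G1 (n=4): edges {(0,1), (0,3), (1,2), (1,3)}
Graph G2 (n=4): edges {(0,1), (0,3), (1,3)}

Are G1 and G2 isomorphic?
No, not isomorphic

The graphs are NOT isomorphic.

Degrees in G1: deg(0)=2, deg(1)=3, deg(2)=1, deg(3)=2.
Sorted degree sequence of G1: [3, 2, 2, 1].
Degrees in G2: deg(0)=2, deg(1)=2, deg(2)=0, deg(3)=2.
Sorted degree sequence of G2: [2, 2, 2, 0].
The (sorted) degree sequence is an isomorphism invariant, so since G1 and G2 have different degree sequences they cannot be isomorphic.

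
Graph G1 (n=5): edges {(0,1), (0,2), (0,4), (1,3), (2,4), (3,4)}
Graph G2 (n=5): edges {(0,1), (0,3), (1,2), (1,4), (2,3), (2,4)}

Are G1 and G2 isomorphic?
Yes, isomorphic

The graphs are isomorphic.
One valid mapping φ: V(G1) → V(G2): 0→2, 1→3, 2→4, 3→0, 4→1

Verify φ preserves adjacency — for each edge of G1, its image is an edge of G2:
  (0,1) → (φ(0),φ(1)) = (2,3) ∈ E(G2) ✓
  (0,2) → (φ(0),φ(2)) = (2,4) ∈ E(G2) ✓
  (0,4) → (φ(0),φ(4)) = (1,2) ∈ E(G2) ✓
  (1,3) → (φ(1),φ(3)) = (0,3) ∈ E(G2) ✓
  (2,4) → (φ(2),φ(4)) = (1,4) ∈ E(G2) ✓
  (3,4) → (φ(3),φ(4)) = (0,1) ∈ E(G2) ✓
All 6 edges of G1 map to edges of G2, and |E(G1)| = |E(G2)| = 6, so φ is a bijection on edges as well as vertices. Hence G1 ≅ G2.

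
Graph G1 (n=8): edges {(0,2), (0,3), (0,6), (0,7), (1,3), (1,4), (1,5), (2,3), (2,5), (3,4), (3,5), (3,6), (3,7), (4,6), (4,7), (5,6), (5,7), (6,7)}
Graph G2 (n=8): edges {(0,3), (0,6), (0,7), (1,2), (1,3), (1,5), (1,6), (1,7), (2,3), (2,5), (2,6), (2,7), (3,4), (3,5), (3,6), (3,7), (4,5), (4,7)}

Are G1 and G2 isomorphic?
Yes, isomorphic

The graphs are isomorphic.
One valid mapping φ: V(G1) → V(G2): 0→5, 1→0, 2→4, 3→3, 4→6, 5→7, 6→2, 7→1

Verify φ preserves adjacency — for each edge of G1, its image is an edge of G2:
  (0,2) → (φ(0),φ(2)) = (4,5) ∈ E(G2) ✓
  (0,3) → (φ(0),φ(3)) = (3,5) ∈ E(G2) ✓
  (0,6) → (φ(0),φ(6)) = (2,5) ∈ E(G2) ✓
  (0,7) → (φ(0),φ(7)) = (1,5) ∈ E(G2) ✓
  (1,3) → (φ(1),φ(3)) = (0,3) ∈ E(G2) ✓
  (1,4) → (φ(1),φ(4)) = (0,6) ∈ E(G2) ✓
  (1,5) → (φ(1),φ(5)) = (0,7) ∈ E(G2) ✓
  (2,3) → (φ(2),φ(3)) = (3,4) ∈ E(G2) ✓
  (2,5) → (φ(2),φ(5)) = (4,7) ∈ E(G2) ✓
  (3,4) → (φ(3),φ(4)) = (3,6) ∈ E(G2) ✓
  (3,5) → (φ(3),φ(5)) = (3,7) ∈ E(G2) ✓
  (3,6) → (φ(3),φ(6)) = (2,3) ∈ E(G2) ✓
  (3,7) → (φ(3),φ(7)) = (1,3) ∈ E(G2) ✓
  (4,6) → (φ(4),φ(6)) = (2,6) ∈ E(G2) ✓
  (4,7) → (φ(4),φ(7)) = (1,6) ∈ E(G2) ✓
  (5,6) → (φ(5),φ(6)) = (2,7) ∈ E(G2) ✓
  (5,7) → (φ(5),φ(7)) = (1,7) ∈ E(G2) ✓
  (6,7) → (φ(6),φ(7)) = (1,2) ∈ E(G2) ✓
All 18 edges of G1 map to edges of G2, and |E(G1)| = |E(G2)| = 18, so φ is a bijection on edges as well as vertices. Hence G1 ≅ G2.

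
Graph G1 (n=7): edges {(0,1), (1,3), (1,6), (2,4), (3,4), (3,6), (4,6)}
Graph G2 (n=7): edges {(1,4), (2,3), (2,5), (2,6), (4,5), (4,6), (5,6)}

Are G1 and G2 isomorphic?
Yes, isomorphic

The graphs are isomorphic.
One valid mapping φ: V(G1) → V(G2): 0→1, 1→4, 2→3, 3→5, 4→2, 5→0, 6→6

Verify φ preserves adjacency — for each edge of G1, its image is an edge of G2:
  (0,1) → (φ(0),φ(1)) = (1,4) ∈ E(G2) ✓
  (1,3) → (φ(1),φ(3)) = (4,5) ∈ E(G2) ✓
  (1,6) → (φ(1),φ(6)) = (4,6) ∈ E(G2) ✓
  (2,4) → (φ(2),φ(4)) = (2,3) ∈ E(G2) ✓
  (3,4) → (φ(3),φ(4)) = (2,5) ∈ E(G2) ✓
  (3,6) → (φ(3),φ(6)) = (5,6) ∈ E(G2) ✓
  (4,6) → (φ(4),φ(6)) = (2,6) ∈ E(G2) ✓
All 7 edges of G1 map to edges of G2, and |E(G1)| = |E(G2)| = 7, so φ is a bijection on edges as well as vertices. Hence G1 ≅ G2.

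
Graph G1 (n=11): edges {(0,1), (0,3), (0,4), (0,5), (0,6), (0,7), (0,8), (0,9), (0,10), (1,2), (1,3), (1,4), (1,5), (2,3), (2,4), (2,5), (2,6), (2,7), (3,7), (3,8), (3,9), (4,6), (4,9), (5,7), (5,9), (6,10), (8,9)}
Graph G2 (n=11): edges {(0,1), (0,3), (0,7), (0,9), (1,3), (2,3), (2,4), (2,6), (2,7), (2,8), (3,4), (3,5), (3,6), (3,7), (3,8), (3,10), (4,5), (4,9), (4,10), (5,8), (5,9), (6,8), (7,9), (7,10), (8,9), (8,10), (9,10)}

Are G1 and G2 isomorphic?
Yes, isomorphic

The graphs are isomorphic.
One valid mapping φ: V(G1) → V(G2): 0→3, 1→10, 2→9, 3→8, 4→7, 5→4, 6→0, 7→5, 8→6, 9→2, 10→1

Verify φ preserves adjacency — for each edge of G1, its image is an edge of G2:
  (0,1) → (φ(0),φ(1)) = (3,10) ∈ E(G2) ✓
  (0,3) → (φ(0),φ(3)) = (3,8) ∈ E(G2) ✓
  (0,4) → (φ(0),φ(4)) = (3,7) ∈ E(G2) ✓
  (0,5) → (φ(0),φ(5)) = (3,4) ∈ E(G2) ✓
  (0,6) → (φ(0),φ(6)) = (0,3) ∈ E(G2) ✓
  (0,7) → (φ(0),φ(7)) = (3,5) ∈ E(G2) ✓
  (0,8) → (φ(0),φ(8)) = (3,6) ∈ E(G2) ✓
  (0,9) → (φ(0),φ(9)) = (2,3) ∈ E(G2) ✓
  (0,10) → (φ(0),φ(10)) = (1,3) ∈ E(G2) ✓
  (1,2) → (φ(1),φ(2)) = (9,10) ∈ E(G2) ✓
  (1,3) → (φ(1),φ(3)) = (8,10) ∈ E(G2) ✓
  (1,4) → (φ(1),φ(4)) = (7,10) ∈ E(G2) ✓
  (1,5) → (φ(1),φ(5)) = (4,10) ∈ E(G2) ✓
  (2,3) → (φ(2),φ(3)) = (8,9) ∈ E(G2) ✓
  (2,4) → (φ(2),φ(4)) = (7,9) ∈ E(G2) ✓
  (2,5) → (φ(2),φ(5)) = (4,9) ∈ E(G2) ✓
  (2,6) → (φ(2),φ(6)) = (0,9) ∈ E(G2) ✓
  (2,7) → (φ(2),φ(7)) = (5,9) ∈ E(G2) ✓
  (3,7) → (φ(3),φ(7)) = (5,8) ∈ E(G2) ✓
  (3,8) → (φ(3),φ(8)) = (6,8) ∈ E(G2) ✓
  (3,9) → (φ(3),φ(9)) = (2,8) ∈ E(G2) ✓
  (4,6) → (φ(4),φ(6)) = (0,7) ∈ E(G2) ✓
  (4,9) → (φ(4),φ(9)) = (2,7) ∈ E(G2) ✓
  (5,7) → (φ(5),φ(7)) = (4,5) ∈ E(G2) ✓
  (5,9) → (φ(5),φ(9)) = (2,4) ∈ E(G2) ✓
  (6,10) → (φ(6),φ(10)) = (0,1) ∈ E(G2) ✓
  (8,9) → (φ(8),φ(9)) = (2,6) ∈ E(G2) ✓
All 27 edges of G1 map to edges of G2, and |E(G1)| = |E(G2)| = 27, so φ is a bijection on edges as well as vertices. Hence G1 ≅ G2.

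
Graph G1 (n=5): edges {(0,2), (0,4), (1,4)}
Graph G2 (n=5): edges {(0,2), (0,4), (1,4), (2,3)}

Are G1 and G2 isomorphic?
No, not isomorphic

The graphs are NOT isomorphic.

Counting edges: G1 has 3 edge(s); G2 has 4 edge(s).
Edge count is an isomorphism invariant (a bijection on vertices induces a bijection on edges), so differing edge counts rule out isomorphism.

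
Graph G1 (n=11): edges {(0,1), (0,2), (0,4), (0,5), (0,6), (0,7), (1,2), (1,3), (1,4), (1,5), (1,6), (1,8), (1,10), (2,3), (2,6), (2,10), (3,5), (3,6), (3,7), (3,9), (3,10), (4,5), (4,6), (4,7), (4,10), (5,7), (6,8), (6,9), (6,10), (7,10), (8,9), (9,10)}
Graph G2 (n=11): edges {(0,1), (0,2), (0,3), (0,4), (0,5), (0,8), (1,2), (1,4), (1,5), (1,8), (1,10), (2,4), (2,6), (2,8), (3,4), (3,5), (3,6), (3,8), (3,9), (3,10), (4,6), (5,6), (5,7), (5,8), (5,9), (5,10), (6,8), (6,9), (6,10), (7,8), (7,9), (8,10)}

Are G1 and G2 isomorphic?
Yes, isomorphic

The graphs are isomorphic.
One valid mapping φ: V(G1) → V(G2): 0→1, 1→8, 2→10, 3→6, 4→0, 5→2, 6→5, 7→4, 8→7, 9→9, 10→3

Verify φ preserves adjacency — for each edge of G1, its image is an edge of G2:
  (0,1) → (φ(0),φ(1)) = (1,8) ∈ E(G2) ✓
  (0,2) → (φ(0),φ(2)) = (1,10) ∈ E(G2) ✓
  (0,4) → (φ(0),φ(4)) = (0,1) ∈ E(G2) ✓
  (0,5) → (φ(0),φ(5)) = (1,2) ∈ E(G2) ✓
  (0,6) → (φ(0),φ(6)) = (1,5) ∈ E(G2) ✓
  (0,7) → (φ(0),φ(7)) = (1,4) ∈ E(G2) ✓
  (1,2) → (φ(1),φ(2)) = (8,10) ∈ E(G2) ✓
  (1,3) → (φ(1),φ(3)) = (6,8) ∈ E(G2) ✓
  (1,4) → (φ(1),φ(4)) = (0,8) ∈ E(G2) ✓
  (1,5) → (φ(1),φ(5)) = (2,8) ∈ E(G2) ✓
  (1,6) → (φ(1),φ(6)) = (5,8) ∈ E(G2) ✓
  (1,8) → (φ(1),φ(8)) = (7,8) ∈ E(G2) ✓
  (1,10) → (φ(1),φ(10)) = (3,8) ∈ E(G2) ✓
  (2,3) → (φ(2),φ(3)) = (6,10) ∈ E(G2) ✓
  (2,6) → (φ(2),φ(6)) = (5,10) ∈ E(G2) ✓
  (2,10) → (φ(2),φ(10)) = (3,10) ∈ E(G2) ✓
  (3,5) → (φ(3),φ(5)) = (2,6) ∈ E(G2) ✓
  (3,6) → (φ(3),φ(6)) = (5,6) ∈ E(G2) ✓
  (3,7) → (φ(3),φ(7)) = (4,6) ∈ E(G2) ✓
  (3,9) → (φ(3),φ(9)) = (6,9) ∈ E(G2) ✓
  (3,10) → (φ(3),φ(10)) = (3,6) ∈ E(G2) ✓
  (4,5) → (φ(4),φ(5)) = (0,2) ∈ E(G2) ✓
  (4,6) → (φ(4),φ(6)) = (0,5) ∈ E(G2) ✓
  (4,7) → (φ(4),φ(7)) = (0,4) ∈ E(G2) ✓
  (4,10) → (φ(4),φ(10)) = (0,3) ∈ E(G2) ✓
  (5,7) → (φ(5),φ(7)) = (2,4) ∈ E(G2) ✓
  (6,8) → (φ(6),φ(8)) = (5,7) ∈ E(G2) ✓
  (6,9) → (φ(6),φ(9)) = (5,9) ∈ E(G2) ✓
  (6,10) → (φ(6),φ(10)) = (3,5) ∈ E(G2) ✓
  (7,10) → (φ(7),φ(10)) = (3,4) ∈ E(G2) ✓
  (8,9) → (φ(8),φ(9)) = (7,9) ∈ E(G2) ✓
  (9,10) → (φ(9),φ(10)) = (3,9) ∈ E(G2) ✓
All 32 edges of G1 map to edges of G2, and |E(G1)| = |E(G2)| = 32, so φ is a bijection on edges as well as vertices. Hence G1 ≅ G2.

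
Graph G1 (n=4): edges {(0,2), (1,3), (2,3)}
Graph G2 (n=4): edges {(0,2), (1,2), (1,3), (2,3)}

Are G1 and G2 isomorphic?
No, not isomorphic

The graphs are NOT isomorphic.

Counting edges: G1 has 3 edge(s); G2 has 4 edge(s).
Edge count is an isomorphism invariant (a bijection on vertices induces a bijection on edges), so differing edge counts rule out isomorphism.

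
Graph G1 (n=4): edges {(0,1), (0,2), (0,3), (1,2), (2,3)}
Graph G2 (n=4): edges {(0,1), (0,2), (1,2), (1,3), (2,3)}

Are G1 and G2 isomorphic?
Yes, isomorphic

The graphs are isomorphic.
One valid mapping φ: V(G1) → V(G2): 0→2, 1→0, 2→1, 3→3

Verify φ preserves adjacency — for each edge of G1, its image is an edge of G2:
  (0,1) → (φ(0),φ(1)) = (0,2) ∈ E(G2) ✓
  (0,2) → (φ(0),φ(2)) = (1,2) ∈ E(G2) ✓
  (0,3) → (φ(0),φ(3)) = (2,3) ∈ E(G2) ✓
  (1,2) → (φ(1),φ(2)) = (0,1) ∈ E(G2) ✓
  (2,3) → (φ(2),φ(3)) = (1,3) ∈ E(G2) ✓
All 5 edges of G1 map to edges of G2, and |E(G1)| = |E(G2)| = 5, so φ is a bijection on edges as well as vertices. Hence G1 ≅ G2.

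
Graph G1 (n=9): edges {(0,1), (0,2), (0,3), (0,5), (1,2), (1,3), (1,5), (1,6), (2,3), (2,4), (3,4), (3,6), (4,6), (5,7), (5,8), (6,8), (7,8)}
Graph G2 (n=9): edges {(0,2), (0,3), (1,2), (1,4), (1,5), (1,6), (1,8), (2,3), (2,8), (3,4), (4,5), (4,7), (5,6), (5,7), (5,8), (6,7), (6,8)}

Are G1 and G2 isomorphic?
Yes, isomorphic

The graphs are isomorphic.
One valid mapping φ: V(G1) → V(G2): 0→8, 1→1, 2→6, 3→5, 4→7, 5→2, 6→4, 7→0, 8→3

Verify φ preserves adjacency — for each edge of G1, its image is an edge of G2:
  (0,1) → (φ(0),φ(1)) = (1,8) ∈ E(G2) ✓
  (0,2) → (φ(0),φ(2)) = (6,8) ∈ E(G2) ✓
  (0,3) → (φ(0),φ(3)) = (5,8) ∈ E(G2) ✓
  (0,5) → (φ(0),φ(5)) = (2,8) ∈ E(G2) ✓
  (1,2) → (φ(1),φ(2)) = (1,6) ∈ E(G2) ✓
  (1,3) → (φ(1),φ(3)) = (1,5) ∈ E(G2) ✓
  (1,5) → (φ(1),φ(5)) = (1,2) ∈ E(G2) ✓
  (1,6) → (φ(1),φ(6)) = (1,4) ∈ E(G2) ✓
  (2,3) → (φ(2),φ(3)) = (5,6) ∈ E(G2) ✓
  (2,4) → (φ(2),φ(4)) = (6,7) ∈ E(G2) ✓
  (3,4) → (φ(3),φ(4)) = (5,7) ∈ E(G2) ✓
  (3,6) → (φ(3),φ(6)) = (4,5) ∈ E(G2) ✓
  (4,6) → (φ(4),φ(6)) = (4,7) ∈ E(G2) ✓
  (5,7) → (φ(5),φ(7)) = (0,2) ∈ E(G2) ✓
  (5,8) → (φ(5),φ(8)) = (2,3) ∈ E(G2) ✓
  (6,8) → (φ(6),φ(8)) = (3,4) ∈ E(G2) ✓
  (7,8) → (φ(7),φ(8)) = (0,3) ∈ E(G2) ✓
All 17 edges of G1 map to edges of G2, and |E(G1)| = |E(G2)| = 17, so φ is a bijection on edges as well as vertices. Hence G1 ≅ G2.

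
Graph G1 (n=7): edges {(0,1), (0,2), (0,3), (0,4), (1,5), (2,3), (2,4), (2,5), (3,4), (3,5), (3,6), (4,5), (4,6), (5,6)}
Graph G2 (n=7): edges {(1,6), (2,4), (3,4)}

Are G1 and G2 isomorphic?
No, not isomorphic

The graphs are NOT isomorphic.

Connected components of G1: 1 component(s) with vertex sets [[0, 1, 2, 3, 4, 5, 6]], sizes [7].
Connected components of G2: 4 component(s) with vertex sets [[0], [5], [1, 6], [2, 3, 4]], sizes [1, 1, 2, 3].
The number of connected components (and the multiset of component sizes) is an isomorphism invariant — an isomorphism maps each component of G1 bijectively onto a component of G2. Since G1 has 1 component(s) and G2 has 4, they cannot be isomorphic.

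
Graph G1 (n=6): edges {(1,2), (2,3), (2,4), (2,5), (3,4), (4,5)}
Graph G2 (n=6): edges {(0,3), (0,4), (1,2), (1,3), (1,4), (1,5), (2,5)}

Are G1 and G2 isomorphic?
No, not isomorphic

The graphs are NOT isomorphic.

Connected components of G1: 2 component(s) with vertex sets [[0], [1, 2, 3, 4, 5]], sizes [1, 5].
Connected components of G2: 1 component(s) with vertex sets [[0, 1, 2, 3, 4, 5]], sizes [6].
The number of connected components (and the multiset of component sizes) is an isomorphism invariant — an isomorphism maps each component of G1 bijectively onto a component of G2. Since G1 has 2 component(s) and G2 has 1, they cannot be isomorphic.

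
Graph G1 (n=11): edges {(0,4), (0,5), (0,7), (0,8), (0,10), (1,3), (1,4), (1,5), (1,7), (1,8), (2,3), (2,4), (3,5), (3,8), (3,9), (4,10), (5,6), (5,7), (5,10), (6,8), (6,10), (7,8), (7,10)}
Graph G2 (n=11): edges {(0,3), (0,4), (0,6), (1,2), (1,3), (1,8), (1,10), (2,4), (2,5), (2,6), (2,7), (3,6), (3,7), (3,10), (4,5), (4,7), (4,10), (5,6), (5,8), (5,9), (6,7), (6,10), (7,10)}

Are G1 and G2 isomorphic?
Yes, isomorphic

The graphs are isomorphic.
One valid mapping φ: V(G1) → V(G2): 0→10, 1→2, 2→8, 3→5, 4→1, 5→6, 6→0, 7→7, 8→4, 9→9, 10→3

Verify φ preserves adjacency — for each edge of G1, its image is an edge of G2:
  (0,4) → (φ(0),φ(4)) = (1,10) ∈ E(G2) ✓
  (0,5) → (φ(0),φ(5)) = (6,10) ∈ E(G2) ✓
  (0,7) → (φ(0),φ(7)) = (7,10) ∈ E(G2) ✓
  (0,8) → (φ(0),φ(8)) = (4,10) ∈ E(G2) ✓
  (0,10) → (φ(0),φ(10)) = (3,10) ∈ E(G2) ✓
  (1,3) → (φ(1),φ(3)) = (2,5) ∈ E(G2) ✓
  (1,4) → (φ(1),φ(4)) = (1,2) ∈ E(G2) ✓
  (1,5) → (φ(1),φ(5)) = (2,6) ∈ E(G2) ✓
  (1,7) → (φ(1),φ(7)) = (2,7) ∈ E(G2) ✓
  (1,8) → (φ(1),φ(8)) = (2,4) ∈ E(G2) ✓
  (2,3) → (φ(2),φ(3)) = (5,8) ∈ E(G2) ✓
  (2,4) → (φ(2),φ(4)) = (1,8) ∈ E(G2) ✓
  (3,5) → (φ(3),φ(5)) = (5,6) ∈ E(G2) ✓
  (3,8) → (φ(3),φ(8)) = (4,5) ∈ E(G2) ✓
  (3,9) → (φ(3),φ(9)) = (5,9) ∈ E(G2) ✓
  (4,10) → (φ(4),φ(10)) = (1,3) ∈ E(G2) ✓
  (5,6) → (φ(5),φ(6)) = (0,6) ∈ E(G2) ✓
  (5,7) → (φ(5),φ(7)) = (6,7) ∈ E(G2) ✓
  (5,10) → (φ(5),φ(10)) = (3,6) ∈ E(G2) ✓
  (6,8) → (φ(6),φ(8)) = (0,4) ∈ E(G2) ✓
  (6,10) → (φ(6),φ(10)) = (0,3) ∈ E(G2) ✓
  (7,8) → (φ(7),φ(8)) = (4,7) ∈ E(G2) ✓
  (7,10) → (φ(7),φ(10)) = (3,7) ∈ E(G2) ✓
All 23 edges of G1 map to edges of G2, and |E(G1)| = |E(G2)| = 23, so φ is a bijection on edges as well as vertices. Hence G1 ≅ G2.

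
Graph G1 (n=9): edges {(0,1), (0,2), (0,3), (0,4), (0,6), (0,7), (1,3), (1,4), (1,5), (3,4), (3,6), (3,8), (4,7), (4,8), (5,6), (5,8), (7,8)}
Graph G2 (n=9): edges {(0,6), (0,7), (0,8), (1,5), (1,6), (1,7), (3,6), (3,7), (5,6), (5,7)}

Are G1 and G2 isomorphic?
No, not isomorphic

The graphs are NOT isomorphic.

Connected components of G1: 1 component(s) with vertex sets [[0, 1, 2, 3, 4, 5, 6, 7, 8]], sizes [9].
Connected components of G2: 3 component(s) with vertex sets [[2], [4], [0, 1, 3, 5, 6, 7, 8]], sizes [1, 1, 7].
The number of connected components (and the multiset of component sizes) is an isomorphism invariant — an isomorphism maps each component of G1 bijectively onto a component of G2. Since G1 has 1 component(s) and G2 has 3, they cannot be isomorphic.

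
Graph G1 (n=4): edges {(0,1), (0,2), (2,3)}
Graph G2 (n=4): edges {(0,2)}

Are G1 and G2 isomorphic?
No, not isomorphic

The graphs are NOT isomorphic.

Counting edges: G1 has 3 edge(s); G2 has 1 edge(s).
Edge count is an isomorphism invariant (a bijection on vertices induces a bijection on edges), so differing edge counts rule out isomorphism.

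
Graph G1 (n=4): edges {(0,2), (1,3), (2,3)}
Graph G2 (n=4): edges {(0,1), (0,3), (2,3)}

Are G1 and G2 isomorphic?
Yes, isomorphic

The graphs are isomorphic.
One valid mapping φ: V(G1) → V(G2): 0→1, 1→2, 2→0, 3→3

Verify φ preserves adjacency — for each edge of G1, its image is an edge of G2:
  (0,2) → (φ(0),φ(2)) = (0,1) ∈ E(G2) ✓
  (1,3) → (φ(1),φ(3)) = (2,3) ∈ E(G2) ✓
  (2,3) → (φ(2),φ(3)) = (0,3) ∈ E(G2) ✓
All 3 edges of G1 map to edges of G2, and |E(G1)| = |E(G2)| = 3, so φ is a bijection on edges as well as vertices. Hence G1 ≅ G2.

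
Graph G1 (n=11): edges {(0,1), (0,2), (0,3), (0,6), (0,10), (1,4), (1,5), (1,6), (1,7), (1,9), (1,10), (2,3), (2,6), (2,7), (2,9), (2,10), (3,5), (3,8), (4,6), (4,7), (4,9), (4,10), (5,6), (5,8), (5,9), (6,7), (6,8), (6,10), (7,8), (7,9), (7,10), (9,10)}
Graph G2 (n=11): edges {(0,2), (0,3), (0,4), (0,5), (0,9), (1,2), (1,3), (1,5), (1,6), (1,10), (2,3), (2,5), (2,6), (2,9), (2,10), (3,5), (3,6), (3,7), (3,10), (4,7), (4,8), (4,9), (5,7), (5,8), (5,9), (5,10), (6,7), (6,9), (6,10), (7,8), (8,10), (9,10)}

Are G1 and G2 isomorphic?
Yes, isomorphic

The graphs are isomorphic.
One valid mapping φ: V(G1) → V(G2): 0→0, 1→3, 2→9, 3→4, 4→1, 5→7, 6→5, 7→10, 8→8, 9→6, 10→2

Verify φ preserves adjacency — for each edge of G1, its image is an edge of G2:
  (0,1) → (φ(0),φ(1)) = (0,3) ∈ E(G2) ✓
  (0,2) → (φ(0),φ(2)) = (0,9) ∈ E(G2) ✓
  (0,3) → (φ(0),φ(3)) = (0,4) ∈ E(G2) ✓
  (0,6) → (φ(0),φ(6)) = (0,5) ∈ E(G2) ✓
  (0,10) → (φ(0),φ(10)) = (0,2) ∈ E(G2) ✓
  (1,4) → (φ(1),φ(4)) = (1,3) ∈ E(G2) ✓
  (1,5) → (φ(1),φ(5)) = (3,7) ∈ E(G2) ✓
  (1,6) → (φ(1),φ(6)) = (3,5) ∈ E(G2) ✓
  (1,7) → (φ(1),φ(7)) = (3,10) ∈ E(G2) ✓
  (1,9) → (φ(1),φ(9)) = (3,6) ∈ E(G2) ✓
  (1,10) → (φ(1),φ(10)) = (2,3) ∈ E(G2) ✓
  (2,3) → (φ(2),φ(3)) = (4,9) ∈ E(G2) ✓
  (2,6) → (φ(2),φ(6)) = (5,9) ∈ E(G2) ✓
  (2,7) → (φ(2),φ(7)) = (9,10) ∈ E(G2) ✓
  (2,9) → (φ(2),φ(9)) = (6,9) ∈ E(G2) ✓
  (2,10) → (φ(2),φ(10)) = (2,9) ∈ E(G2) ✓
  (3,5) → (φ(3),φ(5)) = (4,7) ∈ E(G2) ✓
  (3,8) → (φ(3),φ(8)) = (4,8) ∈ E(G2) ✓
  (4,6) → (φ(4),φ(6)) = (1,5) ∈ E(G2) ✓
  (4,7) → (φ(4),φ(7)) = (1,10) ∈ E(G2) ✓
  (4,9) → (φ(4),φ(9)) = (1,6) ∈ E(G2) ✓
  (4,10) → (φ(4),φ(10)) = (1,2) ∈ E(G2) ✓
  (5,6) → (φ(5),φ(6)) = (5,7) ∈ E(G2) ✓
  (5,8) → (φ(5),φ(8)) = (7,8) ∈ E(G2) ✓
  (5,9) → (φ(5),φ(9)) = (6,7) ∈ E(G2) ✓
  (6,7) → (φ(6),φ(7)) = (5,10) ∈ E(G2) ✓
  (6,8) → (φ(6),φ(8)) = (5,8) ∈ E(G2) ✓
  (6,10) → (φ(6),φ(10)) = (2,5) ∈ E(G2) ✓
  (7,8) → (φ(7),φ(8)) = (8,10) ∈ E(G2) ✓
  (7,9) → (φ(7),φ(9)) = (6,10) ∈ E(G2) ✓
  (7,10) → (φ(7),φ(10)) = (2,10) ∈ E(G2) ✓
  (9,10) → (φ(9),φ(10)) = (2,6) ∈ E(G2) ✓
All 32 edges of G1 map to edges of G2, and |E(G1)| = |E(G2)| = 32, so φ is a bijection on edges as well as vertices. Hence G1 ≅ G2.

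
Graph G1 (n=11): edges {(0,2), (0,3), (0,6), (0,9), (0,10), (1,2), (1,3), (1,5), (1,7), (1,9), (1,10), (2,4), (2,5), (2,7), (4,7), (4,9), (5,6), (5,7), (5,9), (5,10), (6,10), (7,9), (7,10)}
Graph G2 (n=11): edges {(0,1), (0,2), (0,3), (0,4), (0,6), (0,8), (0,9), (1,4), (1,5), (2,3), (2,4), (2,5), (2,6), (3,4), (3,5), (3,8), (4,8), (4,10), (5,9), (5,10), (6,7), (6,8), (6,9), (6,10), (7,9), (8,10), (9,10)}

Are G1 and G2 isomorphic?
No, not isomorphic

The graphs are NOT isomorphic.

Connected components of G1: 2 component(s) with vertex sets [[8], [0, 1, 2, 3, 4, 5, 6, 7, 9, 10]], sizes [1, 10].
Connected components of G2: 1 component(s) with vertex sets [[0, 1, 2, 3, 4, 5, 6, 7, 8, 9, 10]], sizes [11].
The number of connected components (and the multiset of component sizes) is an isomorphism invariant — an isomorphism maps each component of G1 bijectively onto a component of G2. Since G1 has 2 component(s) and G2 has 1, they cannot be isomorphic.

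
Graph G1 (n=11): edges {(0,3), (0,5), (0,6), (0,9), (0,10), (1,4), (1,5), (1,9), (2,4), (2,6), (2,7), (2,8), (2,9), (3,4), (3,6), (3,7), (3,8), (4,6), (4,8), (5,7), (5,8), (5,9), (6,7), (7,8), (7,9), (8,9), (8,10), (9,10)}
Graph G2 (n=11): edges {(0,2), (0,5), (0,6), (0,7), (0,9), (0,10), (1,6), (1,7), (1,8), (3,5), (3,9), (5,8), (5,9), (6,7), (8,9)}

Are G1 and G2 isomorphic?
No, not isomorphic

The graphs are NOT isomorphic.

Connected components of G1: 1 component(s) with vertex sets [[0, 1, 2, 3, 4, 5, 6, 7, 8, 9, 10]], sizes [11].
Connected components of G2: 2 component(s) with vertex sets [[4], [0, 1, 2, 3, 5, 6, 7, 8, 9, 10]], sizes [1, 10].
The number of connected components (and the multiset of component sizes) is an isomorphism invariant — an isomorphism maps each component of G1 bijectively onto a component of G2. Since G1 has 1 component(s) and G2 has 2, they cannot be isomorphic.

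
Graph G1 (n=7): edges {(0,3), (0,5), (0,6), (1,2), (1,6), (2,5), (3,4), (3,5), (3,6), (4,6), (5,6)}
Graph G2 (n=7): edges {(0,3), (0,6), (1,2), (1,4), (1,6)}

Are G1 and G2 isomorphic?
No, not isomorphic

The graphs are NOT isomorphic.

Connected components of G1: 1 component(s) with vertex sets [[0, 1, 2, 3, 4, 5, 6]], sizes [7].
Connected components of G2: 2 component(s) with vertex sets [[5], [0, 1, 2, 3, 4, 6]], sizes [1, 6].
The number of connected components (and the multiset of component sizes) is an isomorphism invariant — an isomorphism maps each component of G1 bijectively onto a component of G2. Since G1 has 1 component(s) and G2 has 2, they cannot be isomorphic.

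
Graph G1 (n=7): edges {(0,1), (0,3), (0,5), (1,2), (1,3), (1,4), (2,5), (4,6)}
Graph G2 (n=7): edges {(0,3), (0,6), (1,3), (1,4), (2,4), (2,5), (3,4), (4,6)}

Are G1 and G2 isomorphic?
Yes, isomorphic

The graphs are isomorphic.
One valid mapping φ: V(G1) → V(G2): 0→3, 1→4, 2→6, 3→1, 4→2, 5→0, 6→5

Verify φ preserves adjacency — for each edge of G1, its image is an edge of G2:
  (0,1) → (φ(0),φ(1)) = (3,4) ∈ E(G2) ✓
  (0,3) → (φ(0),φ(3)) = (1,3) ∈ E(G2) ✓
  (0,5) → (φ(0),φ(5)) = (0,3) ∈ E(G2) ✓
  (1,2) → (φ(1),φ(2)) = (4,6) ∈ E(G2) ✓
  (1,3) → (φ(1),φ(3)) = (1,4) ∈ E(G2) ✓
  (1,4) → (φ(1),φ(4)) = (2,4) ∈ E(G2) ✓
  (2,5) → (φ(2),φ(5)) = (0,6) ∈ E(G2) ✓
  (4,6) → (φ(4),φ(6)) = (2,5) ∈ E(G2) ✓
All 8 edges of G1 map to edges of G2, and |E(G1)| = |E(G2)| = 8, so φ is a bijection on edges as well as vertices. Hence G1 ≅ G2.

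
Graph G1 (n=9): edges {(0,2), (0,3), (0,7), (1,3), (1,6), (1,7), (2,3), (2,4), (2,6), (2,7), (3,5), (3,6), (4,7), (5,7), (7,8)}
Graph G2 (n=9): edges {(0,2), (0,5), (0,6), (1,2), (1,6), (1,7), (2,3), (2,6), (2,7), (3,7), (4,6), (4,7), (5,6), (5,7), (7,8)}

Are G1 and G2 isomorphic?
Yes, isomorphic

The graphs are isomorphic.
One valid mapping φ: V(G1) → V(G2): 0→1, 1→5, 2→2, 3→6, 4→3, 5→4, 6→0, 7→7, 8→8

Verify φ preserves adjacency — for each edge of G1, its image is an edge of G2:
  (0,2) → (φ(0),φ(2)) = (1,2) ∈ E(G2) ✓
  (0,3) → (φ(0),φ(3)) = (1,6) ∈ E(G2) ✓
  (0,7) → (φ(0),φ(7)) = (1,7) ∈ E(G2) ✓
  (1,3) → (φ(1),φ(3)) = (5,6) ∈ E(G2) ✓
  (1,6) → (φ(1),φ(6)) = (0,5) ∈ E(G2) ✓
  (1,7) → (φ(1),φ(7)) = (5,7) ∈ E(G2) ✓
  (2,3) → (φ(2),φ(3)) = (2,6) ∈ E(G2) ✓
  (2,4) → (φ(2),φ(4)) = (2,3) ∈ E(G2) ✓
  (2,6) → (φ(2),φ(6)) = (0,2) ∈ E(G2) ✓
  (2,7) → (φ(2),φ(7)) = (2,7) ∈ E(G2) ✓
  (3,5) → (φ(3),φ(5)) = (4,6) ∈ E(G2) ✓
  (3,6) → (φ(3),φ(6)) = (0,6) ∈ E(G2) ✓
  (4,7) → (φ(4),φ(7)) = (3,7) ∈ E(G2) ✓
  (5,7) → (φ(5),φ(7)) = (4,7) ∈ E(G2) ✓
  (7,8) → (φ(7),φ(8)) = (7,8) ∈ E(G2) ✓
All 15 edges of G1 map to edges of G2, and |E(G1)| = |E(G2)| = 15, so φ is a bijection on edges as well as vertices. Hence G1 ≅ G2.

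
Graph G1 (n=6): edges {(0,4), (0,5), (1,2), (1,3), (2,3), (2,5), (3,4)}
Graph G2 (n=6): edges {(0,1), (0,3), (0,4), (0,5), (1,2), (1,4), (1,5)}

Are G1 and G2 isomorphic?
No, not isomorphic

The graphs are NOT isomorphic.

Counting triangles (3-cliques): G1 has 1, G2 has 2.
Triangle count is an isomorphism invariant, so differing triangle counts rule out isomorphism.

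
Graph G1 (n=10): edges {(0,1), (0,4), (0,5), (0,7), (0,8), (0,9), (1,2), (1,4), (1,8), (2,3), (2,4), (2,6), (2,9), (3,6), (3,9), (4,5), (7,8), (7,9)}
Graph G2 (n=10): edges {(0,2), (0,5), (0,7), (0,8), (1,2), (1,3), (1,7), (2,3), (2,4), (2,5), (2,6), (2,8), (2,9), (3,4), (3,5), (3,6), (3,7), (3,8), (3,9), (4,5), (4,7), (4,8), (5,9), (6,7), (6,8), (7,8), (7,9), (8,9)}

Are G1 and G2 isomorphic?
No, not isomorphic

The graphs are NOT isomorphic.

Counting triangles (3-cliques): G1 has 8, G2 has 27.
Triangle count is an isomorphism invariant, so differing triangle counts rule out isomorphism.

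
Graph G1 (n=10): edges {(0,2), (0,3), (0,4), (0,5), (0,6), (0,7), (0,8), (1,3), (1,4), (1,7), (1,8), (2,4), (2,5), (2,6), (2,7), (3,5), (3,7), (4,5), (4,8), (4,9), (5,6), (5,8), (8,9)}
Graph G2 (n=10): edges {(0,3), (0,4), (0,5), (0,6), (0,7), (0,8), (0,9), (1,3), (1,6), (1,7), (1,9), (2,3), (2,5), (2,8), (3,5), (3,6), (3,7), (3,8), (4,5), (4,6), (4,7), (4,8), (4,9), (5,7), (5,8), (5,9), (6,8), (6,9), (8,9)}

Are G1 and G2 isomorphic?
No, not isomorphic

The graphs are NOT isomorphic.

Counting triangles (3-cliques): G1 has 16, G2 has 32.
Triangle count is an isomorphism invariant, so differing triangle counts rule out isomorphism.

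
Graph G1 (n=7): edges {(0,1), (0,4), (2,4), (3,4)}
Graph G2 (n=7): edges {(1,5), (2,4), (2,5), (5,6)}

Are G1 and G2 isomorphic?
Yes, isomorphic

The graphs are isomorphic.
One valid mapping φ: V(G1) → V(G2): 0→2, 1→4, 2→1, 3→6, 4→5, 5→0, 6→3

Verify φ preserves adjacency — for each edge of G1, its image is an edge of G2:
  (0,1) → (φ(0),φ(1)) = (2,4) ∈ E(G2) ✓
  (0,4) → (φ(0),φ(4)) = (2,5) ∈ E(G2) ✓
  (2,4) → (φ(2),φ(4)) = (1,5) ∈ E(G2) ✓
  (3,4) → (φ(3),φ(4)) = (5,6) ∈ E(G2) ✓
All 4 edges of G1 map to edges of G2, and |E(G1)| = |E(G2)| = 4, so φ is a bijection on edges as well as vertices. Hence G1 ≅ G2.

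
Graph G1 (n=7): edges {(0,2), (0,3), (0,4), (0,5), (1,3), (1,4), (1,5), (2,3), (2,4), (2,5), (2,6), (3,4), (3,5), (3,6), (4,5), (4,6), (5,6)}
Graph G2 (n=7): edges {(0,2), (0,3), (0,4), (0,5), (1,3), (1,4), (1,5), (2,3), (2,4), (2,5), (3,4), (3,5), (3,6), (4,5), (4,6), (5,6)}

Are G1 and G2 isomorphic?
No, not isomorphic

The graphs are NOT isomorphic.

Counting edges: G1 has 17 edge(s); G2 has 16 edge(s).
Edge count is an isomorphism invariant (a bijection on vertices induces a bijection on edges), so differing edge counts rule out isomorphism.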